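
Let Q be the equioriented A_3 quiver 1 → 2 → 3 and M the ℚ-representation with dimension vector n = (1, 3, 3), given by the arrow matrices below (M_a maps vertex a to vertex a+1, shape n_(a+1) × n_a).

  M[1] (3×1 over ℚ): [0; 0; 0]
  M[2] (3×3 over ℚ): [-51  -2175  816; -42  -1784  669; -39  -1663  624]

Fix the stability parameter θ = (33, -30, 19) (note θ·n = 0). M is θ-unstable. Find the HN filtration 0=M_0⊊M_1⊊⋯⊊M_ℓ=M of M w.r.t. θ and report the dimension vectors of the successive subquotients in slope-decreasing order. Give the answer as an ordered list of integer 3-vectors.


Interval decomposition of M: I[1,1], I[2,3]^3.
HN type (ℓ=3): μ^(1)=33; μ^(2)=19; μ^(3)=-30

((1, 0, 0); (0, 0, 3); (0, 3, 0))


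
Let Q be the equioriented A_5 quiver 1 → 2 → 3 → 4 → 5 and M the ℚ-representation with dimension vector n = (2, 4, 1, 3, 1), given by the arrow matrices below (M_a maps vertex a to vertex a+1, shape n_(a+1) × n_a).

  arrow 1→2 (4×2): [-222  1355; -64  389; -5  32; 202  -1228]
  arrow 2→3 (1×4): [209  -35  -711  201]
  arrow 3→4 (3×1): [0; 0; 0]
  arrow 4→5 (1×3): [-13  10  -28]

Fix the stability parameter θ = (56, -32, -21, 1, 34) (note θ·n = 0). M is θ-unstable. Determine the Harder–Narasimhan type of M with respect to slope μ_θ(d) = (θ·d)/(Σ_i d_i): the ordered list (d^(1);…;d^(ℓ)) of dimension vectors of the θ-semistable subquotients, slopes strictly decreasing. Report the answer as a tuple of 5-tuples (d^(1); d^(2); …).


Barcode: M ≅ I[1,2], I[1,3], I[2,2]^2, I[4,4]^2, I[4,5]. HN layers by μ_θ (4 steps, strictly decreasing):
  μ^(1)=34; μ^(2)=12; μ^(3)=1; μ^(4)=-32

((0, 0, 0, 0, 1); (1, 1, 0, 0, 0); (1, 1, 1, 3, 0); (0, 2, 0, 0, 0))


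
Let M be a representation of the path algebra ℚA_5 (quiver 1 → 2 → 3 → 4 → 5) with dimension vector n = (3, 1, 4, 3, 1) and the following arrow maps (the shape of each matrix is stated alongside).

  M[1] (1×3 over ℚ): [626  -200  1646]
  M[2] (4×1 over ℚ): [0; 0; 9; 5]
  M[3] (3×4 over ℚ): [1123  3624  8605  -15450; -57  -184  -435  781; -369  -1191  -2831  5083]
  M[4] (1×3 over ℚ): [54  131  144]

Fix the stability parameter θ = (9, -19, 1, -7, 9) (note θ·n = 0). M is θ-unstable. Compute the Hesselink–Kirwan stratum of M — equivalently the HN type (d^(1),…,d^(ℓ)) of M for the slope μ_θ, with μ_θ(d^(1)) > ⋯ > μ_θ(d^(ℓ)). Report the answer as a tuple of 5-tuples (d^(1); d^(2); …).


Barcode: M ≅ I[1,1]^2, I[1,5], I[3,3], I[3,4]^2. HN layers by μ_θ (4 steps, strictly decreasing):
  μ^(1)=9; μ^(2)=1; μ^(3)=-3; μ^(4)=-5

((2, 0, 0, 0, 1); (0, 0, 1, 0, 0); (0, 0, 3, 3, 0); (1, 1, 0, 0, 0))


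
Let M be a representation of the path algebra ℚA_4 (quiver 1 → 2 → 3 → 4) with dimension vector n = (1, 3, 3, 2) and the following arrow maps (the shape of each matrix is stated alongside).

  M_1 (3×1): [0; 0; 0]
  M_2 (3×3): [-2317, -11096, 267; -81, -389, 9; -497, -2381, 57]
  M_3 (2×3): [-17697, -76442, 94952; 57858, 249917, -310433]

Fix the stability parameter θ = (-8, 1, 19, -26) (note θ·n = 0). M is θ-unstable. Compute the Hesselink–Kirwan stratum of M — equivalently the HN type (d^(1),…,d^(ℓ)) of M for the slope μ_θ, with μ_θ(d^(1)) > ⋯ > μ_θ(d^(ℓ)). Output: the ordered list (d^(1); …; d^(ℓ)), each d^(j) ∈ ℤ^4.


Barcode: M ≅ I[1,1], I[2,2], I[2,3], I[2,4], I[3,4]. HN layers by μ_θ (5 steps, strictly decreasing):
  μ^(1)=19; μ^(2)=1; μ^(3)=-2; μ^(4)=-7/2; μ^(5)=-8

((0, 0, 1, 0); (0, 2, 0, 0); (0, 1, 1, 1); (0, 0, 1, 1); (1, 0, 0, 0))


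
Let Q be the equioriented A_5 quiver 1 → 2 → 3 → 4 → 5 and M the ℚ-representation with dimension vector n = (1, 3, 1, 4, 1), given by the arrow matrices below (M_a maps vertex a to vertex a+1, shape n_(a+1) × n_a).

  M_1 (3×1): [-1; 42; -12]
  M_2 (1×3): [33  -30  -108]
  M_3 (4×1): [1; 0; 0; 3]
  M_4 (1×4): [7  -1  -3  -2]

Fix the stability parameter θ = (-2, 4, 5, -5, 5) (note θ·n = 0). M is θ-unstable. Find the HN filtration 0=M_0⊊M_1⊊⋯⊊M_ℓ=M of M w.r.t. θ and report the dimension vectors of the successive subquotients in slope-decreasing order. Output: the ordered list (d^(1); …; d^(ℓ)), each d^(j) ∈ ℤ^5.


Interval decomposition of M: I[1,5], I[2,2]^2, I[4,4]^3.
HN type (ℓ=5): μ^(1)=5; μ^(2)=4; μ^(3)=4/3; μ^(4)=-2; μ^(5)=-5

((0, 0, 0, 0, 1); (0, 2, 0, 0, 0); (0, 1, 1, 1, 0); (1, 0, 0, 0, 0); (0, 0, 0, 3, 0))


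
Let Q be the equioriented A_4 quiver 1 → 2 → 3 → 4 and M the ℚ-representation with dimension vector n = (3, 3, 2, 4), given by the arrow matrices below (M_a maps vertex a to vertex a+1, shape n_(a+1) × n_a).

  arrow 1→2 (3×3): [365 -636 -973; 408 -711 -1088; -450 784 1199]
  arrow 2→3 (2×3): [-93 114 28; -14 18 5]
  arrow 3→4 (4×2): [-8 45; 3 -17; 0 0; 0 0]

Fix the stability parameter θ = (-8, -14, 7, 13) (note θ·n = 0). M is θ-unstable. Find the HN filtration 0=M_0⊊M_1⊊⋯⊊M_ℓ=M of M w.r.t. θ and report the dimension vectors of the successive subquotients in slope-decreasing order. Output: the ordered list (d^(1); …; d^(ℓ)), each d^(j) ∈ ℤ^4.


Interval decomposition of M: I[1,2], I[1,4]^2, I[4,4]^2.
HN type (ℓ=3): μ^(1)=13; μ^(2)=7; μ^(3)=-11

((0, 0, 0, 4); (0, 0, 2, 0); (3, 3, 0, 0))


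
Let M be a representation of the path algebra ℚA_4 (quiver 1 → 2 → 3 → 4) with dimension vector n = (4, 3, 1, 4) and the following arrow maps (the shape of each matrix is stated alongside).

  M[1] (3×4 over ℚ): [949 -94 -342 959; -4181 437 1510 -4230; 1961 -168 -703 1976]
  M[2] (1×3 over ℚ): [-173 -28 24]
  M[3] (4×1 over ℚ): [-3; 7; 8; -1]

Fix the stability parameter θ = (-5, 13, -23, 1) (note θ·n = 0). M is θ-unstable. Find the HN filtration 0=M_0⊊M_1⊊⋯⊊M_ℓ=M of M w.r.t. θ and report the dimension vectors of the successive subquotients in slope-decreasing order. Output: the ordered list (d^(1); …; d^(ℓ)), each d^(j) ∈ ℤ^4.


Barcode: M ≅ I[1,1], I[1,2]^2, I[1,4], I[4,4]^3. HN layers by μ_θ (3 steps, strictly decreasing):
  μ^(1)=13; μ^(2)=1; μ^(3)=-5

((0, 2, 0, 0); (0, 0, 0, 4); (4, 1, 1, 0))


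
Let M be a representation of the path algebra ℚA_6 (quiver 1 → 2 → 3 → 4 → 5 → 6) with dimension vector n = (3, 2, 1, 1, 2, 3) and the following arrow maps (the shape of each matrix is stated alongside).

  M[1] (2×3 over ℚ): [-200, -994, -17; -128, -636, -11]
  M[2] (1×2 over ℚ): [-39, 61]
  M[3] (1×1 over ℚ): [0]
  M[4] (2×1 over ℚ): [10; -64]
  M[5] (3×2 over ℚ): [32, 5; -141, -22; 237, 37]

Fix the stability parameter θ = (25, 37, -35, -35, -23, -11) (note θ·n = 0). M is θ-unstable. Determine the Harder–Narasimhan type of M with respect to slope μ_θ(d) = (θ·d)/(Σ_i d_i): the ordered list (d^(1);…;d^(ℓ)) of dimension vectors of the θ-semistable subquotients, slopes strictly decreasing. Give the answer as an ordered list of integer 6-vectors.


Via rank(M_{q-1}∘⋯∘M_p): M ≅ I[1,1], I[1,2], I[1,3], I[4,6], I[5,6], I[6,6].
μ_θ-semistable layers: μ^(1)=37; μ^(2)=25; μ^(3)=9; μ^(4)=-11; μ^(5)=-23; μ^(6)=-35

((0, 1, 0, 0, 0, 0); (2, 0, 0, 0, 0, 0); (1, 1, 1, 0, 0, 0); (0, 0, 0, 0, 0, 3); (0, 0, 0, 0, 2, 0); (0, 0, 0, 1, 0, 0))


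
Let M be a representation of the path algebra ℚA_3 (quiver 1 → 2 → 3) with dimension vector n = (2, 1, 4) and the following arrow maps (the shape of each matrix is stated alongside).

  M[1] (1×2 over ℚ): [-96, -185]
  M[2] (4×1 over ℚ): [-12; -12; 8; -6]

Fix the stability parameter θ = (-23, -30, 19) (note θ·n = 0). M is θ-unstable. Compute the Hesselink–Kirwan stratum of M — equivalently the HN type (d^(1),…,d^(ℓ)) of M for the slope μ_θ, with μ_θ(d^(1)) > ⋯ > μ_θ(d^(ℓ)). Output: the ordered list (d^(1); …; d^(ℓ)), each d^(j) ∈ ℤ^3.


Via rank(M_{q-1}∘⋯∘M_p): M ≅ I[1,1], I[1,3], I[3,3]^3.
μ_θ-semistable layers: μ^(1)=19; μ^(2)=-23; μ^(3)=-53/2

((0, 0, 4); (1, 0, 0); (1, 1, 0))


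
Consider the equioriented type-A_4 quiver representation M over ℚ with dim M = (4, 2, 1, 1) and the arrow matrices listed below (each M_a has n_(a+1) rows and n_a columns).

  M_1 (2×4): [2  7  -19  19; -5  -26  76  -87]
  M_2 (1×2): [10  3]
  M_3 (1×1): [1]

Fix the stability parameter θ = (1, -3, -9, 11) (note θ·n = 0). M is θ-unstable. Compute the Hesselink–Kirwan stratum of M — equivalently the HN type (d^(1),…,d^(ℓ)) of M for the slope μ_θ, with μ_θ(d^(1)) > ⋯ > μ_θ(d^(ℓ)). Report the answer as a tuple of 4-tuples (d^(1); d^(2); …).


Interval decomposition of M: I[1,1]^2, I[1,2], I[1,4].
HN type (ℓ=4): μ^(1)=11; μ^(2)=1; μ^(3)=-1; μ^(4)=-11/3

((0, 0, 0, 1); (2, 0, 0, 0); (1, 1, 0, 0); (1, 1, 1, 0))


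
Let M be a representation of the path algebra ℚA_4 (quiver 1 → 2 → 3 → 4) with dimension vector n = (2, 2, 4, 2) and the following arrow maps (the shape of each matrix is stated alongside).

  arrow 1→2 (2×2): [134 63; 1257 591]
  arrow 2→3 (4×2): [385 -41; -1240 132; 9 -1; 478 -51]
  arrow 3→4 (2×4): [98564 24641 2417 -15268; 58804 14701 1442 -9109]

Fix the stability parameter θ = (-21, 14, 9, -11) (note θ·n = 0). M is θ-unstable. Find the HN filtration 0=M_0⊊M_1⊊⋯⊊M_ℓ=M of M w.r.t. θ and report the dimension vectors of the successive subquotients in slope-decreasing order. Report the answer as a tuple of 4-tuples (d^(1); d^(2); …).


Barcode: M ≅ I[1,4]^2, I[3,3]^2. HN layers by μ_θ (3 steps, strictly decreasing):
  μ^(1)=9; μ^(2)=4; μ^(3)=-21

((0, 0, 2, 0); (0, 2, 2, 2); (2, 0, 0, 0))


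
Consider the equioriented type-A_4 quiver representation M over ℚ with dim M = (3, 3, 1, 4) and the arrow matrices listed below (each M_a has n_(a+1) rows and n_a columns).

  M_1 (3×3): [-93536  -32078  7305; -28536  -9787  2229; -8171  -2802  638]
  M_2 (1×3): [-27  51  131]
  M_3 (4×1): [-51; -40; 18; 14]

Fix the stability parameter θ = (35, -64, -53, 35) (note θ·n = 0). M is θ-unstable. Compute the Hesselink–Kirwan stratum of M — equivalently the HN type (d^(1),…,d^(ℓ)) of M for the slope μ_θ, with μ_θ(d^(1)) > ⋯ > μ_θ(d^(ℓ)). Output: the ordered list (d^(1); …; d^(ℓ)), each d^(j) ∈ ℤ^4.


Interval decomposition of M: I[1,2]^2, I[1,4], I[4,4]^3.
HN type (ℓ=3): μ^(1)=35; μ^(2)=-29/2; μ^(3)=-82/3

((0, 0, 0, 4); (2, 2, 0, 0); (1, 1, 1, 0))


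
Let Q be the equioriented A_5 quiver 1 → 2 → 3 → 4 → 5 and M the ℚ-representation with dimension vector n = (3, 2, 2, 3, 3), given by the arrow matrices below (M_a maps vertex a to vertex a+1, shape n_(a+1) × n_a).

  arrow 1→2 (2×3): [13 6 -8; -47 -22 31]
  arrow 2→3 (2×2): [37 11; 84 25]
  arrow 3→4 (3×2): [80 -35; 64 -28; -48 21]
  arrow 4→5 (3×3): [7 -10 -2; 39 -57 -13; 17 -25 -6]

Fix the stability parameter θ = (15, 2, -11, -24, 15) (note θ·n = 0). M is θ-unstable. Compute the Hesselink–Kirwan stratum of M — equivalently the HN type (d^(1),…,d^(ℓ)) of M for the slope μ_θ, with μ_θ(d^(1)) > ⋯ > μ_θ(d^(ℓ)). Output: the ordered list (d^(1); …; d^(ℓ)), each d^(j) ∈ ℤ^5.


Barcode: M ≅ I[1,1], I[1,3], I[1,5], I[4,5]^2. HN layers by μ_θ (4 steps, strictly decreasing):
  μ^(1)=15; μ^(2)=2; μ^(3)=-9/2; μ^(4)=-24

((1, 0, 0, 0, 3); (1, 1, 1, 0, 0); (1, 1, 1, 1, 0); (0, 0, 0, 2, 0))


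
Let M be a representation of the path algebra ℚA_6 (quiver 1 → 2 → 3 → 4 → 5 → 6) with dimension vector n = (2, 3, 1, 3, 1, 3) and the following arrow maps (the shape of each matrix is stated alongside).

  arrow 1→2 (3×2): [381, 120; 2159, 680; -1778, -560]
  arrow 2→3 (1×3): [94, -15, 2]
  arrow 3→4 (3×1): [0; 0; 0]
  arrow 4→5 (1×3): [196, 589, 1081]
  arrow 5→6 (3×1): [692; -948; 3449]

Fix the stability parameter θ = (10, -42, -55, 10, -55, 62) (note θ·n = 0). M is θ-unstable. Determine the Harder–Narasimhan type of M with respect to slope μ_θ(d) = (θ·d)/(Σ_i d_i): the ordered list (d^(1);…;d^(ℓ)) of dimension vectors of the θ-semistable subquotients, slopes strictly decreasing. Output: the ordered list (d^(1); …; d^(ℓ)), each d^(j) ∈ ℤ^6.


Via rank(M_{q-1}∘⋯∘M_p): M ≅ I[1,1], I[1,3], I[2,2]^2, I[4,4]^2, I[4,6], I[6,6]^2.
μ_θ-semistable layers: μ^(1)=62; μ^(2)=10; μ^(3)=-45/2; μ^(4)=-29; μ^(5)=-42

((0, 0, 0, 0, 0, 3); (1, 0, 0, 2, 0, 0); (0, 0, 0, 1, 1, 0); (1, 1, 1, 0, 0, 0); (0, 2, 0, 0, 0, 0))


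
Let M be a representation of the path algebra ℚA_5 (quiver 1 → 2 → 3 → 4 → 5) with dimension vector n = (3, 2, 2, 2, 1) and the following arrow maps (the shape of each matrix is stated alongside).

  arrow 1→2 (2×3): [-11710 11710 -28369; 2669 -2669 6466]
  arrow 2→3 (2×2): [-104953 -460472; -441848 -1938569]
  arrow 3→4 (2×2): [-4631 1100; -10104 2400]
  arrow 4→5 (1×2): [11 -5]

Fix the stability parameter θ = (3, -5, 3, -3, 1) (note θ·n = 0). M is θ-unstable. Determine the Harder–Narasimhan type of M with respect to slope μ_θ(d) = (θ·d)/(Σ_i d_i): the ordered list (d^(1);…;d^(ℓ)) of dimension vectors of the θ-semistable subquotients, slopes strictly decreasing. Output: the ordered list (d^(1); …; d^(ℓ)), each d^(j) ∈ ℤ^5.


Barcode: M ≅ I[1,1], I[1,3], I[1,5], I[4,4]. HN layers by μ_θ (5 steps, strictly decreasing):
  μ^(1)=3; μ^(2)=1; μ^(3)=0; μ^(4)=-1; μ^(5)=-3

((1, 0, 1, 0, 0); (0, 0, 0, 0, 1); (0, 0, 1, 1, 0); (2, 2, 0, 0, 0); (0, 0, 0, 1, 0))


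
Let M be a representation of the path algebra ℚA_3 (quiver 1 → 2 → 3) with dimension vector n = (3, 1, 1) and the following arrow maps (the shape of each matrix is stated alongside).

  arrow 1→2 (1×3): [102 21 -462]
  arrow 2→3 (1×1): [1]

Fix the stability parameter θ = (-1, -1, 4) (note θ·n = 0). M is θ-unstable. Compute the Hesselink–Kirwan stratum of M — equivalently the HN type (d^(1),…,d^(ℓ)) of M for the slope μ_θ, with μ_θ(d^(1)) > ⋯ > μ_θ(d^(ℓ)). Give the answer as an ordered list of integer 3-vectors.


Via rank(M_{q-1}∘⋯∘M_p): M ≅ I[1,1]^2, I[1,3].
μ_θ-semistable layers: μ^(1)=4; μ^(2)=-1

((0, 0, 1); (3, 1, 0))


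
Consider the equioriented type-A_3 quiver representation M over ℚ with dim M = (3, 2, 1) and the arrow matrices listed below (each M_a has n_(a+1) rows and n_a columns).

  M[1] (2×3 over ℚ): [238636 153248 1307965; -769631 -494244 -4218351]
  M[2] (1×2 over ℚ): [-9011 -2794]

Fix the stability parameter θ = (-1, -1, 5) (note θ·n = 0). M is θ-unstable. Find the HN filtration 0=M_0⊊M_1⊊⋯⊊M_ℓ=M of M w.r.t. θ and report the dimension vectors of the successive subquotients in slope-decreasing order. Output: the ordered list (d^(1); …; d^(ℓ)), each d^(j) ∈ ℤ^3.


Via rank(M_{q-1}∘⋯∘M_p): M ≅ I[1,1], I[1,2], I[1,3].
μ_θ-semistable layers: μ^(1)=5; μ^(2)=-1

((0, 0, 1); (3, 2, 0))


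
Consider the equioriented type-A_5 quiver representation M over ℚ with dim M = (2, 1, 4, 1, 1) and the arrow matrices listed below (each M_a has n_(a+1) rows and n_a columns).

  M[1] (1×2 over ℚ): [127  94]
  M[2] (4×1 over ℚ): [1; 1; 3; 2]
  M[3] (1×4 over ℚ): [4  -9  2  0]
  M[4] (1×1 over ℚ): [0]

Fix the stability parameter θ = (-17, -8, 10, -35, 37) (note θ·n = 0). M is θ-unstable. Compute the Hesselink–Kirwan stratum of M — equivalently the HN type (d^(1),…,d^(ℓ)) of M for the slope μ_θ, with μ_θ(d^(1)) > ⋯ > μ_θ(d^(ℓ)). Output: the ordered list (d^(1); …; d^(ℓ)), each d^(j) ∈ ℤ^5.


Via rank(M_{q-1}∘⋯∘M_p): M ≅ I[1,1], I[1,4], I[3,3]^3, I[5,5].
μ_θ-semistable layers: μ^(1)=37; μ^(2)=10; μ^(3)=-11; μ^(4)=-17

((0, 0, 0, 0, 1); (0, 0, 3, 0, 0); (0, 1, 1, 1, 0); (2, 0, 0, 0, 0))


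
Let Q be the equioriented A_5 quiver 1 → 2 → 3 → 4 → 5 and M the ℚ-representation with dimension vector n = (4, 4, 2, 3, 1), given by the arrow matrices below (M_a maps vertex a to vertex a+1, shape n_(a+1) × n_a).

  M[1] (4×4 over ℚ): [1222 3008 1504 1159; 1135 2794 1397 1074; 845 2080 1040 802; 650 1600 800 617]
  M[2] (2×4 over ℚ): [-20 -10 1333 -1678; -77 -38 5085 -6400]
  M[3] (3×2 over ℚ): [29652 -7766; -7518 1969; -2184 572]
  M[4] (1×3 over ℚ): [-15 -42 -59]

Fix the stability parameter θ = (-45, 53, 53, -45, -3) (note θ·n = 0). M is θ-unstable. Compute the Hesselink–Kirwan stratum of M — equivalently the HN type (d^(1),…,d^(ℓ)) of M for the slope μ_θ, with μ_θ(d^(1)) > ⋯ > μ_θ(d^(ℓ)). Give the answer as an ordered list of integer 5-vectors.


Interval decomposition of M: I[1,1], I[1,2], I[1,3], I[1,5], I[2,2], I[4,4]^2.
HN type (ℓ=3): μ^(1)=53; μ^(2)=29/2; μ^(3)=-45

((0, 3, 1, 0, 0); (0, 1, 1, 1, 1); (4, 0, 0, 2, 0))


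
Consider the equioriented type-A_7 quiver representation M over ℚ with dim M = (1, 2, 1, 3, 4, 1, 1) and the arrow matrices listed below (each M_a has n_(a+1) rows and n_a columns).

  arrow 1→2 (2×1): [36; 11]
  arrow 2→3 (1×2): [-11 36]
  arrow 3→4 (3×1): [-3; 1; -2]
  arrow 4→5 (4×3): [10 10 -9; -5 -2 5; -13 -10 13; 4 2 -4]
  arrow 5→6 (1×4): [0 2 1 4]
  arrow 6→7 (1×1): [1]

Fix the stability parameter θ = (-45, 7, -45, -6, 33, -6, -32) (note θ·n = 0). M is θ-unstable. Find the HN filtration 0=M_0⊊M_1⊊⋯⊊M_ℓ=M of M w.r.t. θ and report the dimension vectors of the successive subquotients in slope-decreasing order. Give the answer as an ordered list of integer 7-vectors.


Interval decomposition of M: I[1,2], I[2,7], I[4,5]^2, I[5,5].
HN type (ℓ=6): μ^(1)=33; μ^(2)=7; μ^(3)=-5/3; μ^(4)=-6; μ^(5)=-19; μ^(6)=-45

((0, 0, 0, 0, 3, 0, 0); (0, 1, 0, 0, 0, 0, 0); (0, 0, 0, 0, 1, 1, 1); (0, 0, 0, 3, 0, 0, 0); (0, 1, 1, 0, 0, 0, 0); (1, 0, 0, 0, 0, 0, 0))


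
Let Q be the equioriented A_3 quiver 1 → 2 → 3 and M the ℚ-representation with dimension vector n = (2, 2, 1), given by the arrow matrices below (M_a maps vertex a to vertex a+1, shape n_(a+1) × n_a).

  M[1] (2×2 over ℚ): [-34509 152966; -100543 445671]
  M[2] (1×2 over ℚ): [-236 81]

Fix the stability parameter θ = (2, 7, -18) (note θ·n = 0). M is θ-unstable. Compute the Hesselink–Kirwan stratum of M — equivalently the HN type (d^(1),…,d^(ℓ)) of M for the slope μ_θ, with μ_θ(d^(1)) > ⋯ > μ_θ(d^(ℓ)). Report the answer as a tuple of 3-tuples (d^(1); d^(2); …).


Via rank(M_{q-1}∘⋯∘M_p): M ≅ I[1,2], I[1,3].
μ_θ-semistable layers: μ^(1)=7; μ^(2)=2; μ^(3)=-3

((0, 1, 0); (1, 0, 0); (1, 1, 1))


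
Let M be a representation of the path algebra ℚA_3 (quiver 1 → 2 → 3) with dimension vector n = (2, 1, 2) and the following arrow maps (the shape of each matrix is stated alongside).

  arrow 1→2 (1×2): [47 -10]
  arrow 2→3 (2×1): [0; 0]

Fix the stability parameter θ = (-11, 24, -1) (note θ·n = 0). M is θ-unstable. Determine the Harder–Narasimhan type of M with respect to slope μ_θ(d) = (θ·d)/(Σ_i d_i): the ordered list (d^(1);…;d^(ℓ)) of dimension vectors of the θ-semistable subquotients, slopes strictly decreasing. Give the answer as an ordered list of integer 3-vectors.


Barcode: M ≅ I[1,1], I[1,2], I[3,3]^2. HN layers by μ_θ (3 steps, strictly decreasing):
  μ^(1)=24; μ^(2)=-1; μ^(3)=-11

((0, 1, 0); (0, 0, 2); (2, 0, 0))


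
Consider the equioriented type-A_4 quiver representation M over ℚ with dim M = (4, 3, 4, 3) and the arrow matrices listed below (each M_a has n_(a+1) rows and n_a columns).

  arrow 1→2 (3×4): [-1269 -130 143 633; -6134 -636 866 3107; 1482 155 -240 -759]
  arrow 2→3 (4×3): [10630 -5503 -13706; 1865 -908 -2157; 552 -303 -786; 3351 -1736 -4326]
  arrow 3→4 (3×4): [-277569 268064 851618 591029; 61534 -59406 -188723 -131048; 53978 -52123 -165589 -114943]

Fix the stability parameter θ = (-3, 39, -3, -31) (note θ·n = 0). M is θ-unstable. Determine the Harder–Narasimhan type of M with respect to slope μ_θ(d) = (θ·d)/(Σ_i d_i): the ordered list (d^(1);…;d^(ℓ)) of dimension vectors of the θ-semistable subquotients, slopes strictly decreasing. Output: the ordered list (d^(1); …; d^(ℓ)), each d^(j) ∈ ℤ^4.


Interval decomposition of M: I[1,1], I[1,4]^3, I[3,3].
HN type (ℓ=2): μ^(1)=5/3; μ^(2)=-3

((0, 3, 3, 3); (4, 0, 1, 0))


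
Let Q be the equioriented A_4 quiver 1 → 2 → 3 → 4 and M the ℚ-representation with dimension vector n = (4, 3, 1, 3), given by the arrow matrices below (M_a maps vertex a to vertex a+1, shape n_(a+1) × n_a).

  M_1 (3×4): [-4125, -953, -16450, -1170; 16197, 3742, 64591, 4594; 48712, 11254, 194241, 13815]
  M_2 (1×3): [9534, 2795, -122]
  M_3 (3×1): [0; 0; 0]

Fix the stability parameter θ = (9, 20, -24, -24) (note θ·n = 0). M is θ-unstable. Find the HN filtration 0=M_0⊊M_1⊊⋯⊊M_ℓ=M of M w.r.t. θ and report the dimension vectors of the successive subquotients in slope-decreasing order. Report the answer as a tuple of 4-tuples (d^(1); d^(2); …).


Via rank(M_{q-1}∘⋯∘M_p): M ≅ I[1,1], I[1,2]^2, I[1,3], I[4,4]^3.
μ_θ-semistable layers: μ^(1)=20; μ^(2)=9; μ^(3)=5/3; μ^(4)=-24

((0, 2, 0, 0); (3, 0, 0, 0); (1, 1, 1, 0); (0, 0, 0, 3))


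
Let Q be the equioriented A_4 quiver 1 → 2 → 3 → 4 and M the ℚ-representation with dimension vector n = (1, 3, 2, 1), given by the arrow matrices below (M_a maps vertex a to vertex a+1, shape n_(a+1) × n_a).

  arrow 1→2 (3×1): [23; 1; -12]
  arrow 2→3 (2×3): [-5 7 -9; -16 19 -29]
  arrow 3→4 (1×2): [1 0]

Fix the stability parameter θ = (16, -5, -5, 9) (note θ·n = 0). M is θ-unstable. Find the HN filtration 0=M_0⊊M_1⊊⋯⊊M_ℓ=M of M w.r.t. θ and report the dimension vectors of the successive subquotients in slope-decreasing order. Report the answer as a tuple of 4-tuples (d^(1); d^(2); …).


Barcode: M ≅ I[1,3], I[2,2], I[2,4]. HN layers by μ_θ (3 steps, strictly decreasing):
  μ^(1)=9; μ^(2)=2; μ^(3)=-5

((0, 0, 0, 1); (1, 1, 1, 0); (0, 2, 1, 0))


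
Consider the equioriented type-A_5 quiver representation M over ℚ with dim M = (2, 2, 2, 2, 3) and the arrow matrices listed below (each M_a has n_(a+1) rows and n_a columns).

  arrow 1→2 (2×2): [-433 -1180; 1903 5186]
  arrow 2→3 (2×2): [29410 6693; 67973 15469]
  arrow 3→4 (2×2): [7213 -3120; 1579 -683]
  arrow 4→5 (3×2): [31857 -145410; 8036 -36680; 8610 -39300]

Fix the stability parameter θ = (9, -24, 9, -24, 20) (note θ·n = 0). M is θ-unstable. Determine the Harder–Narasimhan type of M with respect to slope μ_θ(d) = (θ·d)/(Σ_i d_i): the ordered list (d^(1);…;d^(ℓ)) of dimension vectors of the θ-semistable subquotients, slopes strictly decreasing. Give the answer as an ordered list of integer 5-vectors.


Barcode: M ≅ I[1,4], I[1,5], I[5,5]^2. HN layers by μ_θ (2 steps, strictly decreasing):
  μ^(1)=20; μ^(2)=-15/2

((0, 0, 0, 0, 3); (2, 2, 2, 2, 0))


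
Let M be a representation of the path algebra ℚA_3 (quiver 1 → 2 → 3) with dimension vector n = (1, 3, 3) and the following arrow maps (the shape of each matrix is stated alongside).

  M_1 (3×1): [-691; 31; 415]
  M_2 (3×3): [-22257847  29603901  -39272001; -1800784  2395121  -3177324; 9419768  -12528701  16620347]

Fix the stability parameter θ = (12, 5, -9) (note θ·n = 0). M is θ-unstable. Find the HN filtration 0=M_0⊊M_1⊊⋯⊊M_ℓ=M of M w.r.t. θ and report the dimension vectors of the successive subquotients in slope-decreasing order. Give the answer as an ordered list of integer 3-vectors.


Via rank(M_{q-1}∘⋯∘M_p): M ≅ I[1,3], I[2,3]^2.
μ_θ-semistable layers: μ^(1)=8/3; μ^(2)=-2

((1, 1, 1); (0, 2, 2))


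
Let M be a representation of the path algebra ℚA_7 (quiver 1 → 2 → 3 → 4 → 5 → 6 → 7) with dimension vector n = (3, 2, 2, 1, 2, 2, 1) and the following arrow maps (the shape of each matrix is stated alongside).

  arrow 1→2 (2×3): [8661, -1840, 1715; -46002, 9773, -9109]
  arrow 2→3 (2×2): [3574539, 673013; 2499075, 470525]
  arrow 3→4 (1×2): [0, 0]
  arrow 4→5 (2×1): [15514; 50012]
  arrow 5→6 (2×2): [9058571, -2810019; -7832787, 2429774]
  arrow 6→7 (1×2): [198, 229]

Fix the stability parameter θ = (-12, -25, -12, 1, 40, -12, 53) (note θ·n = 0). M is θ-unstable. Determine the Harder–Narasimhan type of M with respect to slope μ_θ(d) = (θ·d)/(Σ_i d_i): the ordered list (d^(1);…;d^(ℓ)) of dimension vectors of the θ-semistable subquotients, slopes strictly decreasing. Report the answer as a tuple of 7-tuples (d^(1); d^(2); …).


Interval decomposition of M: I[1,1], I[1,2], I[1,3], I[3,3], I[4,7], I[5,6].
HN type (ℓ=5): μ^(1)=53; μ^(2)=14; μ^(3)=1; μ^(4)=-12; μ^(5)=-37/2

((0, 0, 0, 0, 0, 0, 1); (0, 0, 0, 0, 2, 2, 0); (0, 0, 0, 1, 0, 0, 0); (1, 0, 2, 0, 0, 0, 0); (2, 2, 0, 0, 0, 0, 0))


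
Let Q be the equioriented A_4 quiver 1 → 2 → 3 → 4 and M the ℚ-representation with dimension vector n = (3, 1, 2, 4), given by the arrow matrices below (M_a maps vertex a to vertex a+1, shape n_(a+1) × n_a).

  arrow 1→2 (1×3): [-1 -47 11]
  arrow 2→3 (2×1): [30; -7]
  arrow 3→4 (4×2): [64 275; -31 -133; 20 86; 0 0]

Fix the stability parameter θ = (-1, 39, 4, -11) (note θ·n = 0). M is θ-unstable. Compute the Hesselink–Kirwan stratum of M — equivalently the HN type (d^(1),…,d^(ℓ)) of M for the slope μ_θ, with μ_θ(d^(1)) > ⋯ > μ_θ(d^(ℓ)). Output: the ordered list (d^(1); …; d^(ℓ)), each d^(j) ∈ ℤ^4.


Barcode: M ≅ I[1,1]^2, I[1,4], I[3,4], I[4,4]^2. HN layers by μ_θ (4 steps, strictly decreasing):
  μ^(1)=32/3; μ^(2)=-1; μ^(3)=-7/2; μ^(4)=-11

((0, 1, 1, 1); (3, 0, 0, 0); (0, 0, 1, 1); (0, 0, 0, 2))


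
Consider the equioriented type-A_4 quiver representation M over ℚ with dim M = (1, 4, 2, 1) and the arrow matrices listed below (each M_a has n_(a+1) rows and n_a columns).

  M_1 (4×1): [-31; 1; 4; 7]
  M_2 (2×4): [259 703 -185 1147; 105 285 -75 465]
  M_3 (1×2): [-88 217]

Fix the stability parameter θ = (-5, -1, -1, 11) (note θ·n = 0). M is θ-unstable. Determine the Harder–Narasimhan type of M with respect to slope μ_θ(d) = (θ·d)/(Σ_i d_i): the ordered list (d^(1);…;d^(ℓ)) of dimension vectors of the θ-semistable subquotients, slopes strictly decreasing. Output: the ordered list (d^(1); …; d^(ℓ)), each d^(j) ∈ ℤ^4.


Barcode: M ≅ I[1,4], I[2,2]^3, I[3,3]. HN layers by μ_θ (3 steps, strictly decreasing):
  μ^(1)=11; μ^(2)=-1; μ^(3)=-5

((0, 0, 0, 1); (0, 4, 2, 0); (1, 0, 0, 0))


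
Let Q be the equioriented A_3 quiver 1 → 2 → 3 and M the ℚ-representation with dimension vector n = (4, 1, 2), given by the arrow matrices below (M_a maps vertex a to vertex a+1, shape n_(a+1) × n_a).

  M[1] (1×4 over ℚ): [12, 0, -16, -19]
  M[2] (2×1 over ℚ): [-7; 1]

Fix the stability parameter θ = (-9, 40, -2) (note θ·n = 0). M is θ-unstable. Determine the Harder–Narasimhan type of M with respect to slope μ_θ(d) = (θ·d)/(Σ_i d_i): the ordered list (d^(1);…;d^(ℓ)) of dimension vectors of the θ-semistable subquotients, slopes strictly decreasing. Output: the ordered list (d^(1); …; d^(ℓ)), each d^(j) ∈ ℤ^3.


Via rank(M_{q-1}∘⋯∘M_p): M ≅ I[1,1]^3, I[1,3], I[3,3].
μ_θ-semistable layers: μ^(1)=19; μ^(2)=-2; μ^(3)=-9

((0, 1, 1); (0, 0, 1); (4, 0, 0))


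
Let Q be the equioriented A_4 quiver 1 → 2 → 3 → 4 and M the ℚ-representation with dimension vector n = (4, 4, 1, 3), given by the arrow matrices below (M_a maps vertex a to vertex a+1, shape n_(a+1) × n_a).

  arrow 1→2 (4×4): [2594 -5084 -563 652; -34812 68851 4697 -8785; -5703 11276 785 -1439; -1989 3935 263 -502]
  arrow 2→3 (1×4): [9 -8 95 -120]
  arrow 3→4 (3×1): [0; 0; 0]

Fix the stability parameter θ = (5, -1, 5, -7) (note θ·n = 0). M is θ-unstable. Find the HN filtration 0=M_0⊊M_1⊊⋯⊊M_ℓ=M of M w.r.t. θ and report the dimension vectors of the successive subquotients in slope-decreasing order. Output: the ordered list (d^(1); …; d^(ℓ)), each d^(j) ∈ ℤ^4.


Barcode: M ≅ I[1,2]^3, I[1,3], I[4,4]^3. HN layers by μ_θ (3 steps, strictly decreasing):
  μ^(1)=5; μ^(2)=2; μ^(3)=-7

((0, 0, 1, 0); (4, 4, 0, 0); (0, 0, 0, 3))


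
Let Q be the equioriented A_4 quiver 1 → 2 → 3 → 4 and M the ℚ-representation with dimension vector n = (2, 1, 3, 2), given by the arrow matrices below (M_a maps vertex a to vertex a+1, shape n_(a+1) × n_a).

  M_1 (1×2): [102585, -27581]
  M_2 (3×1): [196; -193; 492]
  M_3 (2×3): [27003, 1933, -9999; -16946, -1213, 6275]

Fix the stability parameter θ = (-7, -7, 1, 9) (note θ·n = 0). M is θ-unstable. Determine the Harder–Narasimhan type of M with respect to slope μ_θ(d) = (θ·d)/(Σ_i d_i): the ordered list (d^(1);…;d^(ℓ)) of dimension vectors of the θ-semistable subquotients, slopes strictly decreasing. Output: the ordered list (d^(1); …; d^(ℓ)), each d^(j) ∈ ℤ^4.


Barcode: M ≅ I[1,1], I[1,4], I[3,3], I[3,4]. HN layers by μ_θ (3 steps, strictly decreasing):
  μ^(1)=9; μ^(2)=1; μ^(3)=-7

((0, 0, 0, 2); (0, 0, 3, 0); (2, 1, 0, 0))


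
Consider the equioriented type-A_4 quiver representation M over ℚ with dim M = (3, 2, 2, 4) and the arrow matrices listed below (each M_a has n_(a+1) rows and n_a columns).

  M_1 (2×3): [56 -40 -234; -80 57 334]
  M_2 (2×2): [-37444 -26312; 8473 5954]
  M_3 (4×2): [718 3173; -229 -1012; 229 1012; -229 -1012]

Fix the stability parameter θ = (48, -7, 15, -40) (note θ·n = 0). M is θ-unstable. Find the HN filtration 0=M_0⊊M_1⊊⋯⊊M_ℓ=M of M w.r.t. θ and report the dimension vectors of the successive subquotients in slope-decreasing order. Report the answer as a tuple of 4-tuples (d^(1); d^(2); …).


Via rank(M_{q-1}∘⋯∘M_p): M ≅ I[1,1], I[1,2], I[1,4], I[3,4], I[4,4]^2.
μ_θ-semistable layers: μ^(1)=48; μ^(2)=41/2; μ^(3)=4; μ^(4)=-25/2; μ^(5)=-40

((1, 0, 0, 0); (1, 1, 0, 0); (1, 1, 1, 1); (0, 0, 1, 1); (0, 0, 0, 2))


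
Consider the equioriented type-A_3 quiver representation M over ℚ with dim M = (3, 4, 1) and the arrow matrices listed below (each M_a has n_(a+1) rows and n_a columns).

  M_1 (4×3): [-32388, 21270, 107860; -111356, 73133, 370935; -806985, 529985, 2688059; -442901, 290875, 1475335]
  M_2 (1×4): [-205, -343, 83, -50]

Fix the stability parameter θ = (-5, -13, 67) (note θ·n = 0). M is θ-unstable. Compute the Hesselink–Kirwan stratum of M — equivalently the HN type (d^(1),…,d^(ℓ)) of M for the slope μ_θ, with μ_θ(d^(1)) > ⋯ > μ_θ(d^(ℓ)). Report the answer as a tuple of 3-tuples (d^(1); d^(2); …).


Barcode: M ≅ I[1,2]^2, I[1,3], I[2,2]. HN layers by μ_θ (3 steps, strictly decreasing):
  μ^(1)=67; μ^(2)=-9; μ^(3)=-13

((0, 0, 1); (3, 3, 0); (0, 1, 0))


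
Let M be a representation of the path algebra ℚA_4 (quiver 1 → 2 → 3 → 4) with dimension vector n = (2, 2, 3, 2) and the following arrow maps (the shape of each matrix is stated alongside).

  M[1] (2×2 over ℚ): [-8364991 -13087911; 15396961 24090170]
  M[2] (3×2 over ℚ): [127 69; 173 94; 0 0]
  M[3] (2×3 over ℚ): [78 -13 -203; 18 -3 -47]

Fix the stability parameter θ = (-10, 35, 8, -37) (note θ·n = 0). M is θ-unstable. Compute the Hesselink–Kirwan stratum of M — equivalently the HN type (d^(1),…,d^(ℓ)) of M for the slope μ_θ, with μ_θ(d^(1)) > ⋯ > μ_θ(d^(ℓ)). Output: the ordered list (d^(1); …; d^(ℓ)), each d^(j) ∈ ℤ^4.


Barcode: M ≅ I[1,3], I[1,4], I[3,4]. HN layers by μ_θ (4 steps, strictly decreasing):
  μ^(1)=43/2; μ^(2)=2; μ^(3)=-10; μ^(4)=-29/2

((0, 1, 1, 0); (0, 1, 1, 1); (2, 0, 0, 0); (0, 0, 1, 1))


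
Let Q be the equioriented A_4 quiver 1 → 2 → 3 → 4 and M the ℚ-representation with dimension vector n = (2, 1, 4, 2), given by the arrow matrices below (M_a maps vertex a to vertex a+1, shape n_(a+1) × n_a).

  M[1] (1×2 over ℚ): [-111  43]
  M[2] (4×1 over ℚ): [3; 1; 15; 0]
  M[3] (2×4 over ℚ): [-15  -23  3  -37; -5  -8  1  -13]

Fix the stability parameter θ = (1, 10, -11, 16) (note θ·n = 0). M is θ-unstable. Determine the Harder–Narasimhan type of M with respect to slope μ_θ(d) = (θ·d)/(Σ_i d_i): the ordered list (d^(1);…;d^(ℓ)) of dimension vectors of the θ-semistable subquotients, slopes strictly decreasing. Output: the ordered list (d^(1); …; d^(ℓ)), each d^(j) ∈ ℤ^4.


Barcode: M ≅ I[1,1], I[1,4], I[3,3]^2, I[3,4]. HN layers by μ_θ (4 steps, strictly decreasing):
  μ^(1)=16; μ^(2)=1; μ^(3)=0; μ^(4)=-11

((0, 0, 0, 2); (1, 0, 0, 0); (1, 1, 1, 0); (0, 0, 3, 0))


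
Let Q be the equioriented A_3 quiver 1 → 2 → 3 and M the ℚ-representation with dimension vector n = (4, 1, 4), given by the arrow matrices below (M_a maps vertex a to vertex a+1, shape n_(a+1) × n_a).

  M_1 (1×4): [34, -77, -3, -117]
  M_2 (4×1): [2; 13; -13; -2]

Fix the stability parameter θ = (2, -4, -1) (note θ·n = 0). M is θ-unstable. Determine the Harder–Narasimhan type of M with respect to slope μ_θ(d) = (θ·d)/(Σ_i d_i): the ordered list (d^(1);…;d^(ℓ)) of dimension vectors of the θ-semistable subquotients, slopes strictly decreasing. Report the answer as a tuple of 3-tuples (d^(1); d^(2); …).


Barcode: M ≅ I[1,1]^3, I[1,3], I[3,3]^3. HN layers by μ_θ (2 steps, strictly decreasing):
  μ^(1)=2; μ^(2)=-1

((3, 0, 0); (1, 1, 4))


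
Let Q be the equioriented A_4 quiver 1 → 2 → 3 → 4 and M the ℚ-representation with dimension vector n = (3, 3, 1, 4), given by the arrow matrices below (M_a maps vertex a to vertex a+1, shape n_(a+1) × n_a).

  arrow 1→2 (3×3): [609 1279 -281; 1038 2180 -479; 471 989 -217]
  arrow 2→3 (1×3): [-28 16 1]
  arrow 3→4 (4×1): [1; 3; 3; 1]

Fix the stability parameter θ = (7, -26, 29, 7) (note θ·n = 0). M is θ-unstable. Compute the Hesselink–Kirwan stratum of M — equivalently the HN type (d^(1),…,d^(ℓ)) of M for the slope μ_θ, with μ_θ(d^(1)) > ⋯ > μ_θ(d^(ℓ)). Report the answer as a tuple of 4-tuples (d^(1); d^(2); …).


Barcode: M ≅ I[1,1], I[1,2], I[1,4], I[2,2], I[4,4]^3. HN layers by μ_θ (4 steps, strictly decreasing):
  μ^(1)=18; μ^(2)=7; μ^(3)=-19/2; μ^(4)=-26

((0, 0, 1, 1); (1, 0, 0, 3); (2, 2, 0, 0); (0, 1, 0, 0))


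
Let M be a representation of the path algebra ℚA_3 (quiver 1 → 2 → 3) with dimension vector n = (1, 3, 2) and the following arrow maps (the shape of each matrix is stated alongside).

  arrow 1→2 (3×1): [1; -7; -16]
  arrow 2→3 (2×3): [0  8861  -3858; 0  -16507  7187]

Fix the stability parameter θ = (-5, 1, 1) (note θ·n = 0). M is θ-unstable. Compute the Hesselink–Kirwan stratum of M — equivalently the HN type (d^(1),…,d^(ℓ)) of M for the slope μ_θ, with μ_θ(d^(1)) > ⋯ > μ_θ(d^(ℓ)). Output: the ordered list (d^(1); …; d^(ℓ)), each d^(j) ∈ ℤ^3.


Via rank(M_{q-1}∘⋯∘M_p): M ≅ I[1,3], I[2,2], I[2,3].
μ_θ-semistable layers: μ^(1)=1; μ^(2)=-5

((0, 3, 2); (1, 0, 0))


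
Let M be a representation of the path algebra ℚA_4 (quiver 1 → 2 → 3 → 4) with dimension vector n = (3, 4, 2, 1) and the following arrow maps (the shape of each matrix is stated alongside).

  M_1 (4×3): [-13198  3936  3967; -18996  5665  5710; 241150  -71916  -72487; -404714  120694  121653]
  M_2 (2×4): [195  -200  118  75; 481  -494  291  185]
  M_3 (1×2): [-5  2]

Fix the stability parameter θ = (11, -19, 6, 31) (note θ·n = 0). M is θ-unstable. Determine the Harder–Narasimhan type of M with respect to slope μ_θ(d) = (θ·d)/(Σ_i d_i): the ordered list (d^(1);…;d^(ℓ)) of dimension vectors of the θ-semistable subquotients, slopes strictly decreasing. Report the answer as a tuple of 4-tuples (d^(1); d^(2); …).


Barcode: M ≅ I[1,1], I[1,3], I[1,4], I[2,2]^2. HN layers by μ_θ (5 steps, strictly decreasing):
  μ^(1)=31; μ^(2)=11; μ^(3)=6; μ^(4)=-4; μ^(5)=-19

((0, 0, 0, 1); (1, 0, 0, 0); (0, 0, 2, 0); (2, 2, 0, 0); (0, 2, 0, 0))


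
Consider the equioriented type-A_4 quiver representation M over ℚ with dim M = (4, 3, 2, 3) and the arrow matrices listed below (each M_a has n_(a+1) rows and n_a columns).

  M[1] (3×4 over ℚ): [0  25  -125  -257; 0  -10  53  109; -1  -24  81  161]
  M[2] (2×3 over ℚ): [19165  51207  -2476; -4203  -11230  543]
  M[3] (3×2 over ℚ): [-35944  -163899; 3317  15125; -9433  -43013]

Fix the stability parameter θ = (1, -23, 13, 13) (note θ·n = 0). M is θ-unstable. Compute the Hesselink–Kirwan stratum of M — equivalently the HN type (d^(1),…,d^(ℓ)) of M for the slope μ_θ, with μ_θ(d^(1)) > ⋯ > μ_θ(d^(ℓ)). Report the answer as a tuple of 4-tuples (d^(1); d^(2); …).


Interval decomposition of M: I[1,1], I[1,2], I[1,4]^2, I[4,4].
HN type (ℓ=3): μ^(1)=13; μ^(2)=1; μ^(3)=-11

((0, 0, 2, 3); (1, 0, 0, 0); (3, 3, 0, 0))


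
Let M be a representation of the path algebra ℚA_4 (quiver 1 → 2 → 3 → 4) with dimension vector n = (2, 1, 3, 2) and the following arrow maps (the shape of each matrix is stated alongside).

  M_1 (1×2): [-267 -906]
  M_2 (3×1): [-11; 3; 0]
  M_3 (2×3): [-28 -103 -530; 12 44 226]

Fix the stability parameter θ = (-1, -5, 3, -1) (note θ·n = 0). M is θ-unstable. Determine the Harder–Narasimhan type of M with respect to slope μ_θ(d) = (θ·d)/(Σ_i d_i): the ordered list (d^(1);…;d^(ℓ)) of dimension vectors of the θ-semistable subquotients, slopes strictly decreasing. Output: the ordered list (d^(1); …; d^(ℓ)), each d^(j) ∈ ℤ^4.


Via rank(M_{q-1}∘⋯∘M_p): M ≅ I[1,1], I[1,4], I[3,3], I[3,4].
μ_θ-semistable layers: μ^(1)=3; μ^(2)=1; μ^(3)=-1; μ^(4)=-3

((0, 0, 1, 0); (0, 0, 2, 2); (1, 0, 0, 0); (1, 1, 0, 0))


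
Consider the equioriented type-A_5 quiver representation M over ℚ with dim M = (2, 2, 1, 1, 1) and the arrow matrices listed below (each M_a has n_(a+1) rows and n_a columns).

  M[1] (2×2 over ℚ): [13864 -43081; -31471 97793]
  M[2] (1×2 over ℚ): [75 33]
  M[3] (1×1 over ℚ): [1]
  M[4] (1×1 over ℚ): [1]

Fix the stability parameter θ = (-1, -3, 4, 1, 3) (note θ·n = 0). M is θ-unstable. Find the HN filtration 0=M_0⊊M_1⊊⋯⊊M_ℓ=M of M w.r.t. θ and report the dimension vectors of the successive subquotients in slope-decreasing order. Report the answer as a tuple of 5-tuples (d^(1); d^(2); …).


Via rank(M_{q-1}∘⋯∘M_p): M ≅ I[1,2], I[1,5].
μ_θ-semistable layers: μ^(1)=3; μ^(2)=5/2; μ^(3)=-2

((0, 0, 0, 0, 1); (0, 0, 1, 1, 0); (2, 2, 0, 0, 0))


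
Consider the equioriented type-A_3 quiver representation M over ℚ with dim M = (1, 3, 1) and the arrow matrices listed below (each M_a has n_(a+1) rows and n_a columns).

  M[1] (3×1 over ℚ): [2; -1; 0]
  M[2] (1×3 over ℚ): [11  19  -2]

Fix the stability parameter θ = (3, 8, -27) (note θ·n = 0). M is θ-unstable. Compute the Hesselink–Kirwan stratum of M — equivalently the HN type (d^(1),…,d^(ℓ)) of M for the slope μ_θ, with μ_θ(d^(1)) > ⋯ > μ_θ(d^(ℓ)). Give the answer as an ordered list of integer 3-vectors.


Via rank(M_{q-1}∘⋯∘M_p): M ≅ I[1,3], I[2,2]^2.
μ_θ-semistable layers: μ^(1)=8; μ^(2)=-16/3

((0, 2, 0); (1, 1, 1))


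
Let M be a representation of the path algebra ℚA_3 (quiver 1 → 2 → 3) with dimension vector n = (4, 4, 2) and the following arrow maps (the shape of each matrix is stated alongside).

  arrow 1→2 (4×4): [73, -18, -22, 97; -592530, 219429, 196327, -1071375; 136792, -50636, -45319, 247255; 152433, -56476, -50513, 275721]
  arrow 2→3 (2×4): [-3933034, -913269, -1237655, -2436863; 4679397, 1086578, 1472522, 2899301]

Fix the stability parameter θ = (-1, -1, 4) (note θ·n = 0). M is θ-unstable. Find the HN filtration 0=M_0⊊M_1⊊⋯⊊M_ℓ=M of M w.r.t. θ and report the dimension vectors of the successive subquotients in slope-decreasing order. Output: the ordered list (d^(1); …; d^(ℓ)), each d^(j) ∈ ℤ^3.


Via rank(M_{q-1}∘⋯∘M_p): M ≅ I[1,2]^2, I[1,3]^2.
μ_θ-semistable layers: μ^(1)=4; μ^(2)=-1

((0, 0, 2); (4, 4, 0))


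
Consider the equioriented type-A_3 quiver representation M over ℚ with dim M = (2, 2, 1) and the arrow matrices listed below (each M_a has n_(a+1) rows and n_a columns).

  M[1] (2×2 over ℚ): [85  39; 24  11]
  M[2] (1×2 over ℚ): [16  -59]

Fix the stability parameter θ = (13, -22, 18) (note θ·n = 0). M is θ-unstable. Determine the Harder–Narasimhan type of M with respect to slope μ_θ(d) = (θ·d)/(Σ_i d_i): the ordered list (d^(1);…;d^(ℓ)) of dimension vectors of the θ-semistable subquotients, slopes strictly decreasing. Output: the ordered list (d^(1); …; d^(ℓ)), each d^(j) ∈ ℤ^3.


Via rank(M_{q-1}∘⋯∘M_p): M ≅ I[1,2], I[1,3].
μ_θ-semistable layers: μ^(1)=18; μ^(2)=-9/2

((0, 0, 1); (2, 2, 0))
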